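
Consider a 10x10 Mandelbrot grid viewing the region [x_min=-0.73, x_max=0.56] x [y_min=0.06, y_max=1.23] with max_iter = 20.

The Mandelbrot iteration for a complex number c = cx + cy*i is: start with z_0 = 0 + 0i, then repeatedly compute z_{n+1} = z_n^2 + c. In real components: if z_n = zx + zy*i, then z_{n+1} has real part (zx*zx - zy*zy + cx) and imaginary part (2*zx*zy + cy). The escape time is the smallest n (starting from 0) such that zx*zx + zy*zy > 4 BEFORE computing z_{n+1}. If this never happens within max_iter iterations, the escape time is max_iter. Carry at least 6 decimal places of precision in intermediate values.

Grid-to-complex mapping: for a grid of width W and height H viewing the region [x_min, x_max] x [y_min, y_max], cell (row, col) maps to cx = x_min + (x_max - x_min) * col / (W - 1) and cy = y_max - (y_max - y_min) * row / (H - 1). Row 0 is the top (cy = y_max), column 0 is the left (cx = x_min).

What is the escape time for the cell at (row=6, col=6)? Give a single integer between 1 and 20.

Answer: 20

Derivation:
z_0 = 0 + 0i, c = 0.1300 + 0.4500i
Iter 1: z = 0.1300 + 0.4500i, |z|^2 = 0.2194
Iter 2: z = -0.0556 + 0.5670i, |z|^2 = 0.3246
Iter 3: z = -0.1884 + 0.3869i, |z|^2 = 0.1852
Iter 4: z = 0.0158 + 0.3042i, |z|^2 = 0.0928
Iter 5: z = 0.0377 + 0.4596i, |z|^2 = 0.2126
Iter 6: z = -0.0798 + 0.4847i, |z|^2 = 0.2413
Iter 7: z = -0.0985 + 0.3726i, |z|^2 = 0.1486
Iter 8: z = 0.0008 + 0.3766i, |z|^2 = 0.1418
Iter 9: z = -0.0118 + 0.4506i, |z|^2 = 0.2032
Iter 10: z = -0.0729 + 0.4394i, |z|^2 = 0.1984
Iter 11: z = -0.0577 + 0.3859i, |z|^2 = 0.1523
Iter 12: z = -0.0156 + 0.4054i, |z|^2 = 0.1646
Iter 13: z = -0.0341 + 0.4374i, |z|^2 = 0.1924
Iter 14: z = -0.0601 + 0.4201i, |z|^2 = 0.1801
Iter 15: z = -0.0429 + 0.3995i, |z|^2 = 0.1614
Iter 16: z = -0.0278 + 0.4157i, |z|^2 = 0.1736
Iter 17: z = -0.0421 + 0.4269i, |z|^2 = 0.1840
Iter 18: z = -0.0505 + 0.4141i, |z|^2 = 0.1740
Iter 19: z = -0.0389 + 0.4082i, |z|^2 = 0.1681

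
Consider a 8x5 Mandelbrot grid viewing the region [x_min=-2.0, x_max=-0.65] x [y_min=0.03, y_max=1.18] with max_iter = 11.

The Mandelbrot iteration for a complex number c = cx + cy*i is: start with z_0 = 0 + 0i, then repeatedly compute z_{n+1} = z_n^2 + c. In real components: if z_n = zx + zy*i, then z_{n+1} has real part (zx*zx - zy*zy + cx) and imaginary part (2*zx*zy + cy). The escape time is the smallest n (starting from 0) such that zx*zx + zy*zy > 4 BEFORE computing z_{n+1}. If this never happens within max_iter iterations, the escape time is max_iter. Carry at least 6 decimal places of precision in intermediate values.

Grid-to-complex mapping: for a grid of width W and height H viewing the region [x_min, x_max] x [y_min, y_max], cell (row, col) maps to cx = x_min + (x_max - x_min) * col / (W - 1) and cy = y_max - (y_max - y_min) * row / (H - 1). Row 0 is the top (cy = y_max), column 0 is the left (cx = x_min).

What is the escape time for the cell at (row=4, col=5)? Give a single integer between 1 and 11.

z_0 = 0 + 0i, c = -1.0357 + 0.0300i
Iter 1: z = -1.0357 + 0.0300i, |z|^2 = 1.0736
Iter 2: z = 0.0361 + -0.0321i, |z|^2 = 0.0023
Iter 3: z = -1.0354 + 0.0277i, |z|^2 = 1.0729
Iter 4: z = 0.0357 + -0.0273i, |z|^2 = 0.0020
Iter 5: z = -1.0352 + 0.0281i, |z|^2 = 1.0724
Iter 6: z = 0.0351 + -0.0281i, |z|^2 = 0.0020
Iter 7: z = -1.0353 + 0.0280i, |z|^2 = 1.0726
Iter 8: z = 0.0353 + -0.0280i, |z|^2 = 0.0020
Iter 9: z = -1.0353 + 0.0280i, |z|^2 = 1.0725
Iter 10: z = 0.0353 + -0.0280i, |z|^2 = 0.0020

Answer: 11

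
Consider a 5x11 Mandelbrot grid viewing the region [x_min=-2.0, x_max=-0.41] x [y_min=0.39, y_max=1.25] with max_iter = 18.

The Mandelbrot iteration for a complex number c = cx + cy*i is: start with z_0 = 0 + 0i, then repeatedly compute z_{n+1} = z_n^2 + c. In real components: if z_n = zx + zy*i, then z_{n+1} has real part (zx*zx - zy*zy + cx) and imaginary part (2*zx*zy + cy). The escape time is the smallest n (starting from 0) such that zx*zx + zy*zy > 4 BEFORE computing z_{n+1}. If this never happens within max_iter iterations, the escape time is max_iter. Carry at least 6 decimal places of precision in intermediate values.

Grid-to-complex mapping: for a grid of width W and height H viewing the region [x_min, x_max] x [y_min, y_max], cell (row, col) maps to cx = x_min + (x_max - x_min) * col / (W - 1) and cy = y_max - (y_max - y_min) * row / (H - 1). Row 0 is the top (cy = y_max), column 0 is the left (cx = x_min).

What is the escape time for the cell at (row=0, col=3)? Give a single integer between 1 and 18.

Answer: 3

Derivation:
z_0 = 0 + 0i, c = -0.8075 + 1.2500i
Iter 1: z = -0.8075 + 1.2500i, |z|^2 = 2.2146
Iter 2: z = -1.7179 + -0.7687i, |z|^2 = 3.5423
Iter 3: z = 1.5529 + 3.8913i, |z|^2 = 17.5539
Escaped at iteration 3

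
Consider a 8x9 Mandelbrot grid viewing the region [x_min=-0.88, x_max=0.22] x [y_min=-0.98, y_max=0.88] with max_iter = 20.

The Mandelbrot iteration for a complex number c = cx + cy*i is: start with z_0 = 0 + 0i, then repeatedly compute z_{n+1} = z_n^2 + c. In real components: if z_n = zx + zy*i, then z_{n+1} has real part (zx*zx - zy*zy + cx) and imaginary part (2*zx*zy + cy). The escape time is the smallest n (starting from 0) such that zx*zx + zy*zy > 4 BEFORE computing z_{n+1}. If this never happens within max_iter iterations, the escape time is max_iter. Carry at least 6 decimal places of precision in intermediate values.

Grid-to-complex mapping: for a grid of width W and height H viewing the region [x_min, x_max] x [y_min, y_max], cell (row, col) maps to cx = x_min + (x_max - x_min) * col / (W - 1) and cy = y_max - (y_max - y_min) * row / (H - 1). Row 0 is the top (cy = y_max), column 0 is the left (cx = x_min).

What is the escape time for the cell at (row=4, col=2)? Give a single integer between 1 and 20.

Answer: 20

Derivation:
z_0 = 0 + 0i, c = -0.5657 + -0.0500i
Iter 1: z = -0.5657 + -0.0500i, |z|^2 = 0.3225
Iter 2: z = -0.2482 + 0.0066i, |z|^2 = 0.0616
Iter 3: z = -0.5042 + -0.0533i, |z|^2 = 0.2570
Iter 4: z = -0.3144 + 0.0037i, |z|^2 = 0.0988
Iter 5: z = -0.4669 + -0.0523i, |z|^2 = 0.2207
Iter 6: z = -0.3505 + -0.0011i, |z|^2 = 0.1228
Iter 7: z = -0.4429 + -0.0492i, |z|^2 = 0.1986
Iter 8: z = -0.3720 + -0.0064i, |z|^2 = 0.1384
Iter 9: z = -0.4274 + -0.0452i, |z|^2 = 0.1847
Iter 10: z = -0.3851 + -0.0113i, |z|^2 = 0.1484
Iter 11: z = -0.4175 + -0.0413i, |z|^2 = 0.1760
Iter 12: z = -0.3931 + -0.0155i, |z|^2 = 0.1548
Iter 13: z = -0.4114 + -0.0378i, |z|^2 = 0.1707
Iter 14: z = -0.3979 + -0.0189i, |z|^2 = 0.1586
Iter 15: z = -0.4078 + -0.0350i, |z|^2 = 0.1675
Iter 16: z = -0.4006 + -0.0215i, |z|^2 = 0.1610
Iter 17: z = -0.4057 + -0.0328i, |z|^2 = 0.1656
Iter 18: z = -0.4022 + -0.0234i, |z|^2 = 0.1623
Iter 19: z = -0.4045 + -0.0312i, |z|^2 = 0.1646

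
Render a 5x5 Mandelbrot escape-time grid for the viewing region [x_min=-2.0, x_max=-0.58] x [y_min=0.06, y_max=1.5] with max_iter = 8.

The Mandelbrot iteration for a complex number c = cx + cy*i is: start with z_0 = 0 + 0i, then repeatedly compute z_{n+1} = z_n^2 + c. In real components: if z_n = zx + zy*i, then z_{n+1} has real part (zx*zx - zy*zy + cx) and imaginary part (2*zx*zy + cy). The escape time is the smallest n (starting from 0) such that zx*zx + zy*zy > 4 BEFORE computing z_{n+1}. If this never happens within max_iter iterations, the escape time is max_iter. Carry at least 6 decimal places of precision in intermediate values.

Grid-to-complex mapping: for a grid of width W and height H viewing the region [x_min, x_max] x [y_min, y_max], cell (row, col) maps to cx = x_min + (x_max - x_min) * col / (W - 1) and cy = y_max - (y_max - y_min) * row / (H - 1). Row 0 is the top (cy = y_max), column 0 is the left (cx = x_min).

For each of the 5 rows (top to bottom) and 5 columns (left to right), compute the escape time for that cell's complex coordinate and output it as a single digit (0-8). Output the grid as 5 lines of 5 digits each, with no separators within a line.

Answer: 11222
11233
13345
13868
16888

Derivation:
(row=0, col=0): c = -2.0000 + 1.5000i → escape time 1
(row=0, col=1): c = -1.6450 + 1.5000i → escape time 1
(row=0, col=2): c = -1.2900 + 1.5000i → escape time 2
(row=0, col=3): c = -0.9350 + 1.5000i → escape time 2
(row=0, col=4): c = -0.5800 + 1.5000i → escape time 2
(row=1, col=0): c = -2.0000 + 1.1400i → escape time 1
(row=1, col=1): c = -1.6450 + 1.1400i → escape time 1
(row=1, col=2): c = -1.2900 + 1.1400i → escape time 2
(row=1, col=3): c = -0.9350 + 1.1400i → escape time 3
(row=1, col=4): c = -0.5800 + 1.1400i → escape time 3
(row=2, col=0): c = -2.0000 + 0.7800i → escape time 1
(row=2, col=1): c = -1.6450 + 0.7800i → escape time 3
(row=2, col=2): c = -1.2900 + 0.7800i → escape time 3
(row=2, col=3): c = -0.9350 + 0.7800i → escape time 4
(row=2, col=4): c = -0.5800 + 0.7800i → escape time 5
(row=3, col=0): c = -2.0000 + 0.4200i → escape time 1
(row=3, col=1): c = -1.6450 + 0.4200i → escape time 3
(row=3, col=2): c = -1.2900 + 0.4200i → escape time 8
(row=3, col=3): c = -0.9350 + 0.4200i → escape time 6
(row=3, col=4): c = -0.5800 + 0.4200i → escape time 8
(row=4, col=0): c = -2.0000 + 0.0600i → escape time 1
(row=4, col=1): c = -1.6450 + 0.0600i → escape time 6
(row=4, col=2): c = -1.2900 + 0.0600i → escape time 8
(row=4, col=3): c = -0.9350 + 0.0600i → escape time 8
(row=4, col=4): c = -0.5800 + 0.0600i → escape time 8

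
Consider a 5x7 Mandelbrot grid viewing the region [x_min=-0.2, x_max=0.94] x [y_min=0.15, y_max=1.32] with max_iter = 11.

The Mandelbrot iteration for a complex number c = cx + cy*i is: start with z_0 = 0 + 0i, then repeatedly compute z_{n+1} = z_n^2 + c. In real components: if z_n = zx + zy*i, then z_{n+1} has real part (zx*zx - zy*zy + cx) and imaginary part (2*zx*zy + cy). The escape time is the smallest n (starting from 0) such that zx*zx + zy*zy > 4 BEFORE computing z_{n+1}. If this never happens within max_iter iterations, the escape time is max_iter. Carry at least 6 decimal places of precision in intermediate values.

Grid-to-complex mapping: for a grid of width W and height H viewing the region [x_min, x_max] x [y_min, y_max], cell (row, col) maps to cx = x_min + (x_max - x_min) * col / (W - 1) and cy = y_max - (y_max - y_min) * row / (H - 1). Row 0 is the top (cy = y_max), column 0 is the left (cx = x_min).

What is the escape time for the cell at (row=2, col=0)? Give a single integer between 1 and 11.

Answer: 8

Derivation:
z_0 = 0 + 0i, c = -0.2000 + 0.9300i
Iter 1: z = -0.2000 + 0.9300i, |z|^2 = 0.9049
Iter 2: z = -1.0249 + 0.5580i, |z|^2 = 1.3618
Iter 3: z = 0.5391 + -0.2138i, |z|^2 = 0.3363
Iter 4: z = 0.0449 + 0.6995i, |z|^2 = 0.4913
Iter 5: z = -0.6873 + 0.9928i, |z|^2 = 1.4580
Iter 6: z = -0.7132 + -0.4347i, |z|^2 = 0.6977
Iter 7: z = 0.1197 + 1.5501i, |z|^2 = 2.4170
Iter 8: z = -2.5884 + 1.3012i, |z|^2 = 8.3928
Escaped at iteration 8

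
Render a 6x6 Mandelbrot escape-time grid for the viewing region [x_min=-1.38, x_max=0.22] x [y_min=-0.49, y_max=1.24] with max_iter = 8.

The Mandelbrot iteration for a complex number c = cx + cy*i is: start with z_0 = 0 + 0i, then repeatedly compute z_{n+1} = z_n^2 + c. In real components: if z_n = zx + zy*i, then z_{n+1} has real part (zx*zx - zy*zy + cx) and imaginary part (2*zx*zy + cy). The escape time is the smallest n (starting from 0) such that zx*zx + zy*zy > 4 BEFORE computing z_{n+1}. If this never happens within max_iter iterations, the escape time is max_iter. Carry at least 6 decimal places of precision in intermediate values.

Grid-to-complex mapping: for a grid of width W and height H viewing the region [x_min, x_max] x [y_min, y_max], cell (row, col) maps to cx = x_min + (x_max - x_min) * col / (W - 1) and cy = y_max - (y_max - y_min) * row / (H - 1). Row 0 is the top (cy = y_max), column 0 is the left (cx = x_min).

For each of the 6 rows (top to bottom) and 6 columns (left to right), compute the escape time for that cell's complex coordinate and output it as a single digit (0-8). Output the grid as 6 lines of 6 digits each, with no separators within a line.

Answer: 223332
334584
356888
788888
888888
357888

Derivation:
(row=0, col=0): c = -1.3800 + 1.2400i → escape time 2
(row=0, col=1): c = -1.0600 + 1.2400i → escape time 2
(row=0, col=2): c = -0.7400 + 1.2400i → escape time 3
(row=0, col=3): c = -0.4200 + 1.2400i → escape time 3
(row=0, col=4): c = -0.1000 + 1.2400i → escape time 3
(row=0, col=5): c = 0.2200 + 1.2400i → escape time 2
(row=1, col=0): c = -1.3800 + 0.8940i → escape time 3
(row=1, col=1): c = -1.0600 + 0.8940i → escape time 3
(row=1, col=2): c = -0.7400 + 0.8940i → escape time 4
(row=1, col=3): c = -0.4200 + 0.8940i → escape time 5
(row=1, col=4): c = -0.1000 + 0.8940i → escape time 8
(row=1, col=5): c = 0.2200 + 0.8940i → escape time 4
(row=2, col=0): c = -1.3800 + 0.5480i → escape time 3
(row=2, col=1): c = -1.0600 + 0.5480i → escape time 5
(row=2, col=2): c = -0.7400 + 0.5480i → escape time 6
(row=2, col=3): c = -0.4200 + 0.5480i → escape time 8
(row=2, col=4): c = -0.1000 + 0.5480i → escape time 8
(row=2, col=5): c = 0.2200 + 0.5480i → escape time 8
(row=3, col=0): c = -1.3800 + 0.2020i → escape time 7
(row=3, col=1): c = -1.0600 + 0.2020i → escape time 8
(row=3, col=2): c = -0.7400 + 0.2020i → escape time 8
(row=3, col=3): c = -0.4200 + 0.2020i → escape time 8
(row=3, col=4): c = -0.1000 + 0.2020i → escape time 8
(row=3, col=5): c = 0.2200 + 0.2020i → escape time 8
(row=4, col=0): c = -1.3800 + -0.1440i → escape time 8
(row=4, col=1): c = -1.0600 + -0.1440i → escape time 8
(row=4, col=2): c = -0.7400 + -0.1440i → escape time 8
(row=4, col=3): c = -0.4200 + -0.1440i → escape time 8
(row=4, col=4): c = -0.1000 + -0.1440i → escape time 8
(row=4, col=5): c = 0.2200 + -0.1440i → escape time 8
(row=5, col=0): c = -1.3800 + -0.4900i → escape time 3
(row=5, col=1): c = -1.0600 + -0.4900i → escape time 5
(row=5, col=2): c = -0.7400 + -0.4900i → escape time 7
(row=5, col=3): c = -0.4200 + -0.4900i → escape time 8
(row=5, col=4): c = -0.1000 + -0.4900i → escape time 8
(row=5, col=5): c = 0.2200 + -0.4900i → escape time 8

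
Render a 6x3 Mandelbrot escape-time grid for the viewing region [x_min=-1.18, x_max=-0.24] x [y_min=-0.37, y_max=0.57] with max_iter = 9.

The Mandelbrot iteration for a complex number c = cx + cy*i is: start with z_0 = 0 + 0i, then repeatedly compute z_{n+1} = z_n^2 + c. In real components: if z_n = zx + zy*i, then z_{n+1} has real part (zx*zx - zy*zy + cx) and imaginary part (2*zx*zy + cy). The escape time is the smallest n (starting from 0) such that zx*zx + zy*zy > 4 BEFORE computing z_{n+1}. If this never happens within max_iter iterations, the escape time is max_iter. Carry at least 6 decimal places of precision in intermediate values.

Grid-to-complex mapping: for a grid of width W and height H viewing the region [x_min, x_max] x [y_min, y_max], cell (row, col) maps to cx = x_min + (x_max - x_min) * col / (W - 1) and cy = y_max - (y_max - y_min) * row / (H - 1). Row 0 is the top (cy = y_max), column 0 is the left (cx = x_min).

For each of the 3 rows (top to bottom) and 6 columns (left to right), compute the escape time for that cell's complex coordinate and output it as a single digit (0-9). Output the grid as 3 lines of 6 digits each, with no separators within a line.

(row=0, col=0): c = -1.1800 + 0.5700i → escape time 4
(row=0, col=1): c = -0.9920 + 0.5700i → escape time 5
(row=0, col=2): c = -0.8040 + 0.5700i → escape time 5
(row=0, col=3): c = -0.6160 + 0.5700i → escape time 9
(row=0, col=4): c = -0.4280 + 0.5700i → escape time 9
(row=0, col=5): c = -0.2400 + 0.5700i → escape time 9
(row=1, col=0): c = -1.1800 + 0.1000i → escape time 9
(row=1, col=1): c = -0.9920 + 0.1000i → escape time 9
(row=1, col=2): c = -0.8040 + 0.1000i → escape time 9
(row=1, col=3): c = -0.6160 + 0.1000i → escape time 9
(row=1, col=4): c = -0.4280 + 0.1000i → escape time 9
(row=1, col=5): c = -0.2400 + 0.1000i → escape time 9
(row=2, col=0): c = -1.1800 + -0.3700i → escape time 8
(row=2, col=1): c = -0.9920 + -0.3700i → escape time 8
(row=2, col=2): c = -0.8040 + -0.3700i → escape time 8
(row=2, col=3): c = -0.6160 + -0.3700i → escape time 9
(row=2, col=4): c = -0.4280 + -0.3700i → escape time 9
(row=2, col=5): c = -0.2400 + -0.3700i → escape time 9

Answer: 455999
999999
888999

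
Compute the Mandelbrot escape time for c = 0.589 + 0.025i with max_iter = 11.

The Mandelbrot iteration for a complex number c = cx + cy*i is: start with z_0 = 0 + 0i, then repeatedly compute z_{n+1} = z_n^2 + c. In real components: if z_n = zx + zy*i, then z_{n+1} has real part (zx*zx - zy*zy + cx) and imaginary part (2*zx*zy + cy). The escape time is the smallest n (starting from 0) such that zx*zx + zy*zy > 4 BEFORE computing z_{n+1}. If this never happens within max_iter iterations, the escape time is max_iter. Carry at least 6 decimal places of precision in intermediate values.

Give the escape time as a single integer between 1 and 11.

Answer: 4

Derivation:
z_0 = 0 + 0i, c = 0.5890 + 0.0250i
Iter 1: z = 0.5890 + 0.0250i, |z|^2 = 0.3475
Iter 2: z = 0.9353 + 0.0544i, |z|^2 = 0.8777
Iter 3: z = 1.4608 + 0.1269i, |z|^2 = 2.1501
Iter 4: z = 2.7069 + 0.3956i, |z|^2 = 7.4837
Escaped at iteration 4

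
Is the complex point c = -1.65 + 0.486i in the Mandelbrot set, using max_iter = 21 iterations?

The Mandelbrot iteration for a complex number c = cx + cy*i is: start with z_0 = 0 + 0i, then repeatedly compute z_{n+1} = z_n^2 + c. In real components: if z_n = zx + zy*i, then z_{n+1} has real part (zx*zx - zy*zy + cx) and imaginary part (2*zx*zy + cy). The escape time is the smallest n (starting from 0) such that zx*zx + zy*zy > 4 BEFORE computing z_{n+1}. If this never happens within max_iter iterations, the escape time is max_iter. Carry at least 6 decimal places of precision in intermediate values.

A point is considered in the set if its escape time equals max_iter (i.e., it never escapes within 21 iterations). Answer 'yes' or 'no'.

z_0 = 0 + 0i, c = -1.6500 + 0.4860i
Iter 1: z = -1.6500 + 0.4860i, |z|^2 = 2.9587
Iter 2: z = 0.8363 + -1.1178i, |z|^2 = 1.9489
Iter 3: z = -2.2001 + -1.3836i, |z|^2 = 6.7548
Escaped at iteration 3

Answer: no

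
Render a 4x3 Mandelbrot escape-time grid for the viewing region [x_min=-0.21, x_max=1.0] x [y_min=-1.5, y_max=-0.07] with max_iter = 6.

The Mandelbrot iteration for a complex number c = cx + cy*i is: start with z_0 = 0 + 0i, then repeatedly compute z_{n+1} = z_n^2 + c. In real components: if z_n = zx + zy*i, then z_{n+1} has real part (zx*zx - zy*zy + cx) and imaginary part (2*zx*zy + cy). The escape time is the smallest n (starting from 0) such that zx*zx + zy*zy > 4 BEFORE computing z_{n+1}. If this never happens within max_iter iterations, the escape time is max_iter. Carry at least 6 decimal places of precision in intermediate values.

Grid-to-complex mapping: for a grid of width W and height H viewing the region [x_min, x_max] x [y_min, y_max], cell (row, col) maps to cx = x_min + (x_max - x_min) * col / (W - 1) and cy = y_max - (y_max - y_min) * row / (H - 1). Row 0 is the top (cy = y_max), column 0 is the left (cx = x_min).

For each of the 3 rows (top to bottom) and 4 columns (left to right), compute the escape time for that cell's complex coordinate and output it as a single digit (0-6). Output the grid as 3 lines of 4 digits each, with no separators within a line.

(row=0, col=0): c = -0.2100 + -0.0700i → escape time 6
(row=0, col=1): c = 0.1933 + -0.0700i → escape time 6
(row=0, col=2): c = 0.5967 + -0.0700i → escape time 4
(row=0, col=3): c = 1.0000 + -0.0700i → escape time 2
(row=1, col=0): c = -0.2100 + -0.7850i → escape time 6
(row=1, col=1): c = 0.1933 + -0.7850i → escape time 5
(row=1, col=2): c = 0.5967 + -0.7850i → escape time 3
(row=1, col=3): c = 1.0000 + -0.7850i → escape time 2
(row=2, col=0): c = -0.2100 + -1.5000i → escape time 2
(row=2, col=1): c = 0.1933 + -1.5000i → escape time 2
(row=2, col=2): c = 0.5967 + -1.5000i → escape time 2
(row=2, col=3): c = 1.0000 + -1.5000i → escape time 2

Answer: 6642
6532
2222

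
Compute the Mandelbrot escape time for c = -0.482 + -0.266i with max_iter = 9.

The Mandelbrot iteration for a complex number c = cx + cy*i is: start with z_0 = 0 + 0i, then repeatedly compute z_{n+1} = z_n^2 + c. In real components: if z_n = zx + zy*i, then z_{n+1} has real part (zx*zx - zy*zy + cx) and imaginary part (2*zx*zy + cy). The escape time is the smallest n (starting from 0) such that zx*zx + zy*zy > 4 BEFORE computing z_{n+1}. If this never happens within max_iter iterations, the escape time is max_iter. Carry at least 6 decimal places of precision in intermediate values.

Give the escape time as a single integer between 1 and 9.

z_0 = 0 + 0i, c = -0.4820 + -0.2660i
Iter 1: z = -0.4820 + -0.2660i, |z|^2 = 0.3031
Iter 2: z = -0.3204 + -0.0096i, |z|^2 = 0.1028
Iter 3: z = -0.3794 + -0.2599i, |z|^2 = 0.2115
Iter 4: z = -0.4056 + -0.0688i, |z|^2 = 0.1692
Iter 5: z = -0.3222 + -0.2102i, |z|^2 = 0.1480
Iter 6: z = -0.4223 + -0.1305i, |z|^2 = 0.1954
Iter 7: z = -0.3207 + -0.1557i, |z|^2 = 0.1271
Iter 8: z = -0.4034 + -0.1661i, |z|^2 = 0.1903

Answer: 9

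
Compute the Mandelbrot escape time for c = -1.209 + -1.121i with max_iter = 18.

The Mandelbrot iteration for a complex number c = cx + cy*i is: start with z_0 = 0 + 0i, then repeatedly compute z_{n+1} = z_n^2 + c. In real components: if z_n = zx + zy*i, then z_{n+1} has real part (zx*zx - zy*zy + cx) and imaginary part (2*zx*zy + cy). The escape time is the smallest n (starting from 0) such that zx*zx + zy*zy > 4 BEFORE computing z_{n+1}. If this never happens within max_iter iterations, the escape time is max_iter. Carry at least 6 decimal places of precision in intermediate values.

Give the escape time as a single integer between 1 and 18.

Answer: 3

Derivation:
z_0 = 0 + 0i, c = -1.2090 + -1.1210i
Iter 1: z = -1.2090 + -1.1210i, |z|^2 = 2.7183
Iter 2: z = -1.0040 + 1.5896i, |z|^2 = 3.5347
Iter 3: z = -2.7278 + -4.3127i, |z|^2 = 26.0408
Escaped at iteration 3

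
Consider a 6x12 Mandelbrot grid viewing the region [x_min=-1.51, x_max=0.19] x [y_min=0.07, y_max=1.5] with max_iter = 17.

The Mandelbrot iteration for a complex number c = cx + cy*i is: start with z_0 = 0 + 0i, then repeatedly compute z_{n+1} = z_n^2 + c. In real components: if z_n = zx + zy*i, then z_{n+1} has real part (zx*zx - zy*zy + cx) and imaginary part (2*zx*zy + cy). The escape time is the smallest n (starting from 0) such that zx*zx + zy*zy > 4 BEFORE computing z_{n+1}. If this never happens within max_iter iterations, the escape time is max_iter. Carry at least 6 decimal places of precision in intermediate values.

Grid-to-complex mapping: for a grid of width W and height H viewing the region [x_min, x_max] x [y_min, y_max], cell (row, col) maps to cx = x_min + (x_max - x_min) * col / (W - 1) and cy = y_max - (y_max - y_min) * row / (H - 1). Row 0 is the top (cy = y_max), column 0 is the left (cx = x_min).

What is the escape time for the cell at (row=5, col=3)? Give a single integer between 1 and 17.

z_0 = 0 + 0i, c = -0.4900 + 0.8500i
Iter 1: z = -0.4900 + 0.8500i, |z|^2 = 0.9626
Iter 2: z = -0.9724 + 0.0170i, |z|^2 = 0.9459
Iter 3: z = 0.4553 + 0.8169i, |z|^2 = 0.8747
Iter 4: z = -0.9501 + 1.5939i, |z|^2 = 3.4431
Iter 5: z = -2.1277 + -2.1787i, |z|^2 = 9.2737
Escaped at iteration 5

Answer: 5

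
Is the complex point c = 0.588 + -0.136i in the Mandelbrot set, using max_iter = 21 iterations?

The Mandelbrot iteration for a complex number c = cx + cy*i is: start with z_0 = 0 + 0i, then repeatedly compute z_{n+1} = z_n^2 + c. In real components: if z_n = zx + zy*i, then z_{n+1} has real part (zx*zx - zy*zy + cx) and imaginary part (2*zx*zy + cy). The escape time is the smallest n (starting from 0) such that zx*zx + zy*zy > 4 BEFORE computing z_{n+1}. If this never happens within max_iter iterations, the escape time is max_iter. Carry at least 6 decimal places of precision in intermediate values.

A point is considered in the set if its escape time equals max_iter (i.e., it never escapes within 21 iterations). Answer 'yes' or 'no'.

Answer: no

Derivation:
z_0 = 0 + 0i, c = 0.5880 + -0.1360i
Iter 1: z = 0.5880 + -0.1360i, |z|^2 = 0.3642
Iter 2: z = 0.9152 + -0.2959i, |z|^2 = 0.9253
Iter 3: z = 1.3381 + -0.6777i, |z|^2 = 2.2498
Iter 4: z = 1.9192 + -1.9497i, |z|^2 = 7.4847
Escaped at iteration 4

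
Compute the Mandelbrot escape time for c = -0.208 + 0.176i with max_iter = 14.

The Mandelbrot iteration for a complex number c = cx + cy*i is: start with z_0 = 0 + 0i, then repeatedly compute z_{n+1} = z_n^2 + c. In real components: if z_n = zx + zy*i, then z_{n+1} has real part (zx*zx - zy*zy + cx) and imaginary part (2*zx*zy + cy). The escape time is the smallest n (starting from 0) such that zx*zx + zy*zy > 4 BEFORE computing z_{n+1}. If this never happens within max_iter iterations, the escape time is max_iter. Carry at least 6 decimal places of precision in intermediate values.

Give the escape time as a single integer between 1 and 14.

z_0 = 0 + 0i, c = -0.2080 + 0.1760i
Iter 1: z = -0.2080 + 0.1760i, |z|^2 = 0.0742
Iter 2: z = -0.1957 + 0.1028i, |z|^2 = 0.0489
Iter 3: z = -0.1803 + 0.1358i, |z|^2 = 0.0509
Iter 4: z = -0.1939 + 0.1271i, |z|^2 = 0.0538
Iter 5: z = -0.1865 + 0.1267i, |z|^2 = 0.0509
Iter 6: z = -0.1893 + 0.1287i, |z|^2 = 0.0524
Iter 7: z = -0.1887 + 0.1273i, |z|^2 = 0.0518
Iter 8: z = -0.1886 + 0.1280i, |z|^2 = 0.0519
Iter 9: z = -0.1888 + 0.1277i, |z|^2 = 0.0520
Iter 10: z = -0.1887 + 0.1278i, |z|^2 = 0.0519
Iter 11: z = -0.1887 + 0.1278i, |z|^2 = 0.0519
Iter 12: z = -0.1887 + 0.1278i, |z|^2 = 0.0519
Iter 13: z = -0.1887 + 0.1278i, |z|^2 = 0.0519

Answer: 14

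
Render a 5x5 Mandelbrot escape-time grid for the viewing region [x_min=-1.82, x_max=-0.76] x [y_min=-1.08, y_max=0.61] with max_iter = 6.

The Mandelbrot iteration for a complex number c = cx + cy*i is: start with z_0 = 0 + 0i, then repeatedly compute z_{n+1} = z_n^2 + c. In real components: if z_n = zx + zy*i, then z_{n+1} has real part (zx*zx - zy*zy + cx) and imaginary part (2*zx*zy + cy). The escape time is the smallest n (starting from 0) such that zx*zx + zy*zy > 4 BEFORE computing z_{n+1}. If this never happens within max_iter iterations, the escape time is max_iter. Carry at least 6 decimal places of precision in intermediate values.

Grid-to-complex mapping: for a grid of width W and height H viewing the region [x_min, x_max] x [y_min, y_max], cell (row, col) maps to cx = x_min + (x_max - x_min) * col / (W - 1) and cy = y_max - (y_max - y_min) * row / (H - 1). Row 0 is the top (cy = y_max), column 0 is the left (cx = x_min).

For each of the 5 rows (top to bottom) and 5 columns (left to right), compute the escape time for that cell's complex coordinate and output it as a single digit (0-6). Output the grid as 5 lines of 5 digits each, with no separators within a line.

Answer: 33345
45666
45666
23345
12333

Derivation:
(row=0, col=0): c = -1.8200 + 0.6100i → escape time 3
(row=0, col=1): c = -1.5550 + 0.6100i → escape time 3
(row=0, col=2): c = -1.2900 + 0.6100i → escape time 3
(row=0, col=3): c = -1.0250 + 0.6100i → escape time 4
(row=0, col=4): c = -0.7600 + 0.6100i → escape time 5
(row=1, col=0): c = -1.8200 + 0.1875i → escape time 4
(row=1, col=1): c = -1.5550 + 0.1875i → escape time 5
(row=1, col=2): c = -1.2900 + 0.1875i → escape time 6
(row=1, col=3): c = -1.0250 + 0.1875i → escape time 6
(row=1, col=4): c = -0.7600 + 0.1875i → escape time 6
(row=2, col=0): c = -1.8200 + -0.2350i → escape time 4
(row=2, col=1): c = -1.5550 + -0.2350i → escape time 5
(row=2, col=2): c = -1.2900 + -0.2350i → escape time 6
(row=2, col=3): c = -1.0250 + -0.2350i → escape time 6
(row=2, col=4): c = -0.7600 + -0.2350i → escape time 6
(row=3, col=0): c = -1.8200 + -0.6575i → escape time 2
(row=3, col=1): c = -1.5550 + -0.6575i → escape time 3
(row=3, col=2): c = -1.2900 + -0.6575i → escape time 3
(row=3, col=3): c = -1.0250 + -0.6575i → escape time 4
(row=3, col=4): c = -0.7600 + -0.6575i → escape time 5
(row=4, col=0): c = -1.8200 + -1.0800i → escape time 1
(row=4, col=1): c = -1.5550 + -1.0800i → escape time 2
(row=4, col=2): c = -1.2900 + -1.0800i → escape time 3
(row=4, col=3): c = -1.0250 + -1.0800i → escape time 3
(row=4, col=4): c = -0.7600 + -1.0800i → escape time 3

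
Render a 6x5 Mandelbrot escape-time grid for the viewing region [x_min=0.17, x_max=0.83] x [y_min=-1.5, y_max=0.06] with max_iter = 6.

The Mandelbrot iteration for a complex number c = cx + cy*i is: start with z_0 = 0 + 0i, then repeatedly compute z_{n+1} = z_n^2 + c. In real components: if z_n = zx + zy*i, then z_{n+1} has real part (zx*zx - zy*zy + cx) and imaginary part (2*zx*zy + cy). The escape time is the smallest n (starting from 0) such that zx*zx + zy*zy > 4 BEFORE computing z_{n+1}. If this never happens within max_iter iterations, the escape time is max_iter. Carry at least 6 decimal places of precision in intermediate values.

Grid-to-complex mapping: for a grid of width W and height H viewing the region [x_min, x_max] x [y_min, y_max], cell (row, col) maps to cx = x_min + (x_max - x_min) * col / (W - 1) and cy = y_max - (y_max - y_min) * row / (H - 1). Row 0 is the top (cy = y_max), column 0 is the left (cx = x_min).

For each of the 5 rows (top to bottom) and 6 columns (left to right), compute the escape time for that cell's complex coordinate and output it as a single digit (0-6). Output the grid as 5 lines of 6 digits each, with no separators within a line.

(row=0, col=0): c = 0.1700 + 0.0600i → escape time 6
(row=0, col=1): c = 0.3020 + 0.0600i → escape time 6
(row=0, col=2): c = 0.4340 + 0.0600i → escape time 6
(row=0, col=3): c = 0.5660 + 0.0600i → escape time 4
(row=0, col=4): c = 0.6980 + 0.0600i → escape time 3
(row=0, col=5): c = 0.8300 + 0.0600i → escape time 3
(row=1, col=0): c = 0.1700 + -0.3300i → escape time 6
(row=1, col=1): c = 0.3020 + -0.3300i → escape time 6
(row=1, col=2): c = 0.4340 + -0.3300i → escape time 6
(row=1, col=3): c = 0.5660 + -0.3300i → escape time 4
(row=1, col=4): c = 0.6980 + -0.3300i → escape time 3
(row=1, col=5): c = 0.8300 + -0.3300i → escape time 3
(row=2, col=0): c = 0.1700 + -0.7200i → escape time 6
(row=2, col=1): c = 0.3020 + -0.7200i → escape time 6
(row=2, col=2): c = 0.4340 + -0.7200i → escape time 4
(row=2, col=3): c = 0.5660 + -0.7200i → escape time 3
(row=2, col=4): c = 0.6980 + -0.7200i → escape time 3
(row=2, col=5): c = 0.8300 + -0.7200i → escape time 2
(row=3, col=0): c = 0.1700 + -1.1100i → escape time 3
(row=3, col=1): c = 0.3020 + -1.1100i → escape time 3
(row=3, col=2): c = 0.4340 + -1.1100i → escape time 2
(row=3, col=3): c = 0.5660 + -1.1100i → escape time 2
(row=3, col=4): c = 0.6980 + -1.1100i → escape time 2
(row=3, col=5): c = 0.8300 + -1.1100i → escape time 2
(row=4, col=0): c = 0.1700 + -1.5000i → escape time 2
(row=4, col=1): c = 0.3020 + -1.5000i → escape time 2
(row=4, col=2): c = 0.4340 + -1.5000i → escape time 2
(row=4, col=3): c = 0.5660 + -1.5000i → escape time 2
(row=4, col=4): c = 0.6980 + -1.5000i → escape time 2
(row=4, col=5): c = 0.8300 + -1.5000i → escape time 2

Answer: 666433
666433
664332
332222
222222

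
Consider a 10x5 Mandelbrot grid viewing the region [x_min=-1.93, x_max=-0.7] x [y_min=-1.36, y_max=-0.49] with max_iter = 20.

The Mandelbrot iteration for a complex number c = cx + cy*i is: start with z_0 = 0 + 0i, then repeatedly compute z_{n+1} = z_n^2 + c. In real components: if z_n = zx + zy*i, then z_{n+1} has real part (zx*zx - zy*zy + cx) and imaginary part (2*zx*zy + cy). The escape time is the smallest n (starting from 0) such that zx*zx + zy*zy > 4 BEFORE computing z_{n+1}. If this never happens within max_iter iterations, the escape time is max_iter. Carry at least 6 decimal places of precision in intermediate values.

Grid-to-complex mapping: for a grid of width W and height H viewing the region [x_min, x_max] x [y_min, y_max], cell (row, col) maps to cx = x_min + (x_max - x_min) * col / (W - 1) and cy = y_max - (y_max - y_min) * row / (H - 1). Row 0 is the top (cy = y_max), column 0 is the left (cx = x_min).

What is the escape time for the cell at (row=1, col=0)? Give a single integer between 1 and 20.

Answer: 1

Derivation:
z_0 = 0 + 0i, c = -1.9300 + -0.7075i
Iter 1: z = -1.9300 + -0.7075i, |z|^2 = 4.2255
Escaped at iteration 1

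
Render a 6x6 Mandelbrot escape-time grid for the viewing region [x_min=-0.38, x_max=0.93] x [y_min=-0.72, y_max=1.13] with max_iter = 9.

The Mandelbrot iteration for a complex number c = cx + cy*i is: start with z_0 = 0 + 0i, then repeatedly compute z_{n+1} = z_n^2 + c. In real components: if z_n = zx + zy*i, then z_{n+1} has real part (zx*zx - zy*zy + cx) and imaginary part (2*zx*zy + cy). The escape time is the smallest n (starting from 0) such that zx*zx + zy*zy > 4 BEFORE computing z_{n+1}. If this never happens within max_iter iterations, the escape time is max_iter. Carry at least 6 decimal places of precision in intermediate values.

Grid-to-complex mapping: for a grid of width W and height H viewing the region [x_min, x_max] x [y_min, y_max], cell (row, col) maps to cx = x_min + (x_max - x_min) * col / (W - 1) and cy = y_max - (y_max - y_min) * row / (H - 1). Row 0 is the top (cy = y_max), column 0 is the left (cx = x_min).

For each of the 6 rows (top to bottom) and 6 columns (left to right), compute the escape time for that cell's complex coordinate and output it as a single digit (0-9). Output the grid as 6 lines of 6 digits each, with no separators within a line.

Answer: 453222
796432
999933
999643
999933
797432

Derivation:
(row=0, col=0): c = -0.3800 + 1.1300i → escape time 4
(row=0, col=1): c = -0.1180 + 1.1300i → escape time 5
(row=0, col=2): c = 0.1440 + 1.1300i → escape time 3
(row=0, col=3): c = 0.4060 + 1.1300i → escape time 2
(row=0, col=4): c = 0.6680 + 1.1300i → escape time 2
(row=0, col=5): c = 0.9300 + 1.1300i → escape time 2
(row=1, col=0): c = -0.3800 + 0.7600i → escape time 7
(row=1, col=1): c = -0.1180 + 0.7600i → escape time 9
(row=1, col=2): c = 0.1440 + 0.7600i → escape time 6
(row=1, col=3): c = 0.4060 + 0.7600i → escape time 4
(row=1, col=4): c = 0.6680 + 0.7600i → escape time 3
(row=1, col=5): c = 0.9300 + 0.7600i → escape time 2
(row=2, col=0): c = -0.3800 + 0.3900i → escape time 9
(row=2, col=1): c = -0.1180 + 0.3900i → escape time 9
(row=2, col=2): c = 0.1440 + 0.3900i → escape time 9
(row=2, col=3): c = 0.4060 + 0.3900i → escape time 9
(row=2, col=4): c = 0.6680 + 0.3900i → escape time 3
(row=2, col=5): c = 0.9300 + 0.3900i → escape time 3
(row=3, col=0): c = -0.3800 + 0.0200i → escape time 9
(row=3, col=1): c = -0.1180 + 0.0200i → escape time 9
(row=3, col=2): c = 0.1440 + 0.0200i → escape time 9
(row=3, col=3): c = 0.4060 + 0.0200i → escape time 6
(row=3, col=4): c = 0.6680 + 0.0200i → escape time 4
(row=3, col=5): c = 0.9300 + 0.0200i → escape time 3
(row=4, col=0): c = -0.3800 + -0.3500i → escape time 9
(row=4, col=1): c = -0.1180 + -0.3500i → escape time 9
(row=4, col=2): c = 0.1440 + -0.3500i → escape time 9
(row=4, col=3): c = 0.4060 + -0.3500i → escape time 9
(row=4, col=4): c = 0.6680 + -0.3500i → escape time 3
(row=4, col=5): c = 0.9300 + -0.3500i → escape time 3
(row=5, col=0): c = -0.3800 + -0.7200i → escape time 7
(row=5, col=1): c = -0.1180 + -0.7200i → escape time 9
(row=5, col=2): c = 0.1440 + -0.7200i → escape time 7
(row=5, col=3): c = 0.4060 + -0.7200i → escape time 4
(row=5, col=4): c = 0.6680 + -0.7200i → escape time 3
(row=5, col=5): c = 0.9300 + -0.7200i → escape time 2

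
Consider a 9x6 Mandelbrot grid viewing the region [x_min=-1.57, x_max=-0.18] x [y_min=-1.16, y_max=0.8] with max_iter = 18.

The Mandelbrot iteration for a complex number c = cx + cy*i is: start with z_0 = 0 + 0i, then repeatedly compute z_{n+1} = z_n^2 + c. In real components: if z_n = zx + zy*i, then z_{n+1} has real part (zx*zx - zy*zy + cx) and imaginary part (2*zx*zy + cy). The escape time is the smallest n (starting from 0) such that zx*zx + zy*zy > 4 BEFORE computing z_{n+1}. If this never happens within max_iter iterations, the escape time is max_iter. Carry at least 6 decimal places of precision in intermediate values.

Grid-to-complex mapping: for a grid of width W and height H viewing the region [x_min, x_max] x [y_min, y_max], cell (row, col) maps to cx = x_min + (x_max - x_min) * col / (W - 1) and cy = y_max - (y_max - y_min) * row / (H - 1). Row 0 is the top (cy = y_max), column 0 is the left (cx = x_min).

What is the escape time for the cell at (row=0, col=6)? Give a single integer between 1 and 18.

Answer: 5

Derivation:
z_0 = 0 + 0i, c = -0.5275 + 0.8000i
Iter 1: z = -0.5275 + 0.8000i, |z|^2 = 0.9183
Iter 2: z = -0.8892 + -0.0440i, |z|^2 = 0.7927
Iter 3: z = 0.2613 + 0.8783i, |z|^2 = 0.8396
Iter 4: z = -1.2305 + 1.2590i, |z|^2 = 3.0993
Iter 5: z = -0.5984 + -2.2985i, |z|^2 = 5.6413
Escaped at iteration 5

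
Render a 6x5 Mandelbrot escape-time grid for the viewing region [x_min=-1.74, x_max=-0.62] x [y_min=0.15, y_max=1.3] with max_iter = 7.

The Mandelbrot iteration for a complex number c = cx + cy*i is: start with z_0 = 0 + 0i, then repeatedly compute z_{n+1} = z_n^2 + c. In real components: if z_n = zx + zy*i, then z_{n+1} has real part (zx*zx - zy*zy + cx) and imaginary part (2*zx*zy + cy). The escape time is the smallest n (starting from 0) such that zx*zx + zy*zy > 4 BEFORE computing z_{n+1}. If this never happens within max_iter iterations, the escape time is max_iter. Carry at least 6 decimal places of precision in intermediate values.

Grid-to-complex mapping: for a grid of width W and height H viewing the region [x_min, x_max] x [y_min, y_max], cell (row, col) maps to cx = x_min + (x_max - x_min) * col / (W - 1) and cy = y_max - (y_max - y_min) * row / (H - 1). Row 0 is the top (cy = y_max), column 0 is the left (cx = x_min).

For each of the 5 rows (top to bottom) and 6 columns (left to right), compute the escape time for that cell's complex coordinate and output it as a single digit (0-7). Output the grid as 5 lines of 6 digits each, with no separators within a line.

(row=0, col=0): c = -1.7400 + 1.3000i → escape time 1
(row=0, col=1): c = -1.5160 + 1.3000i → escape time 2
(row=0, col=2): c = -1.2920 + 1.3000i → escape time 2
(row=0, col=3): c = -1.0680 + 1.3000i → escape time 2
(row=0, col=4): c = -0.8440 + 1.3000i → escape time 2
(row=0, col=5): c = -0.6200 + 1.3000i → escape time 3
(row=1, col=0): c = -1.7400 + 1.0125i → escape time 1
(row=1, col=1): c = -1.5160 + 1.0125i → escape time 2
(row=1, col=2): c = -1.2920 + 1.0125i → escape time 3
(row=1, col=3): c = -1.0680 + 1.0125i → escape time 3
(row=1, col=4): c = -0.8440 + 1.0125i → escape time 3
(row=1, col=5): c = -0.6200 + 1.0125i → escape time 4
(row=2, col=0): c = -1.7400 + 0.7250i → escape time 3
(row=2, col=1): c = -1.5160 + 0.7250i → escape time 3
(row=2, col=2): c = -1.2920 + 0.7250i → escape time 3
(row=2, col=3): c = -1.0680 + 0.7250i → escape time 3
(row=2, col=4): c = -0.8440 + 0.7250i → escape time 4
(row=2, col=5): c = -0.6200 + 0.7250i → escape time 6
(row=3, col=0): c = -1.7400 + 0.4375i → escape time 3
(row=3, col=1): c = -1.5160 + 0.4375i → escape time 3
(row=3, col=2): c = -1.2920 + 0.4375i → escape time 7
(row=3, col=3): c = -1.0680 + 0.4375i → escape time 6
(row=3, col=4): c = -0.8440 + 0.4375i → escape time 6
(row=3, col=5): c = -0.6200 + 0.4375i → escape time 7
(row=4, col=0): c = -1.7400 + 0.1500i → escape time 4
(row=4, col=1): c = -1.5160 + 0.1500i → escape time 6
(row=4, col=2): c = -1.2920 + 0.1500i → escape time 7
(row=4, col=3): c = -1.0680 + 0.1500i → escape time 7
(row=4, col=4): c = -0.8440 + 0.1500i → escape time 7
(row=4, col=5): c = -0.6200 + 0.1500i → escape time 7

Answer: 122223
123334
333346
337667
467777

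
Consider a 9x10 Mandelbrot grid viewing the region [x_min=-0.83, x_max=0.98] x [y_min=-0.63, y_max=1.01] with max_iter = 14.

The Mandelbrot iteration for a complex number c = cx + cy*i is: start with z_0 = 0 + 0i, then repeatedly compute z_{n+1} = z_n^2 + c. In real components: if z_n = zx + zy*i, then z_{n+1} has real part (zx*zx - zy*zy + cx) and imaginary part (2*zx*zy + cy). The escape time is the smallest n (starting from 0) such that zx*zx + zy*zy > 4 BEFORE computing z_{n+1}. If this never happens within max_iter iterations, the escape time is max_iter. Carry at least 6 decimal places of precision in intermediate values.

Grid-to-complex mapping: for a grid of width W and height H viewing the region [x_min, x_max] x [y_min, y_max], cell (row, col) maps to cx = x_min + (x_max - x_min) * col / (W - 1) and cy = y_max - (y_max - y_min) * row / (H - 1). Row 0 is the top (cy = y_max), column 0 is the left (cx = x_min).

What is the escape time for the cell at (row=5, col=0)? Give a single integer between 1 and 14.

Answer: 14

Derivation:
z_0 = 0 + 0i, c = -0.8300 + 0.0989i
Iter 1: z = -0.8300 + 0.0989i, |z|^2 = 0.6987
Iter 2: z = -0.1509 + -0.0653i, |z|^2 = 0.0270
Iter 3: z = -0.8115 + 0.1186i, |z|^2 = 0.6726
Iter 4: z = -0.1855 + -0.0936i, |z|^2 = 0.0432
Iter 5: z = -0.8043 + 0.1336i, |z|^2 = 0.6648
Iter 6: z = -0.2009 + -0.1160i, |z|^2 = 0.0538
Iter 7: z = -0.8031 + 0.1455i, |z|^2 = 0.6662
Iter 8: z = -0.2062 + -0.1348i, |z|^2 = 0.0607
Iter 9: z = -0.8057 + 0.1545i, |z|^2 = 0.6730
Iter 10: z = -0.2048 + -0.1501i, |z|^2 = 0.0644
Iter 11: z = -0.8106 + 0.1603i, |z|^2 = 0.6828
Iter 12: z = -0.1987 + -0.1611i, |z|^2 = 0.0654
Iter 13: z = -0.8165 + 0.1629i, |z|^2 = 0.6932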